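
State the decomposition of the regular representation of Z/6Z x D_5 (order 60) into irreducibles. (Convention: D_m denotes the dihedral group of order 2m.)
Each irreducible V_i of dimension d_i appears with multiplicity d_i, i.e. rho_reg = (direct sum over all irreducibles V_i) d_i V_i. The irreducible dimensions for Z/6Z x D_5 are 1, 1, 1, 1, 1, 1, 1, 1, 1, 1, 1, 1, 2, 2, 2, 2, 2, 2, 2, 2, 2, 2, 2, 2: 12 irreducibles of dimension 1, each with multiplicity 1; 12 irreducibles of dimension 2, each with multiplicity 2. Total dimension 12*1*1 + 12*2*2 = 60 = |G|.

Proof sketch: General theorem: in the regular representation of a finite group G, each irreducible appears with multiplicity equal to its dimension. Check: dim(rho_reg) = sum d_i^2 = 1 + 1 + 1 + 1 + 1 + 1 + 1 + 1 + 1 + 1 + 1 + 1 + 4 + 4 + 4 + 4 + 4 + 4 + 4 + 4 + 4 + 4 + 4 + 4 = 60 = |G|.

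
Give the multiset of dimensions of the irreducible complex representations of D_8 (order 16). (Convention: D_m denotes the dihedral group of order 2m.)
Dimensions: 1, 1, 1, 1, 2, 2, 2

Reasoning: There are 7 irreducibles (= number of conjugacy classes). Their dimensions d_i satisfy sum d_i^2 = |G| = 16: 1 + 1 + 1 + 1 + 4 + 4 + 4 = 16.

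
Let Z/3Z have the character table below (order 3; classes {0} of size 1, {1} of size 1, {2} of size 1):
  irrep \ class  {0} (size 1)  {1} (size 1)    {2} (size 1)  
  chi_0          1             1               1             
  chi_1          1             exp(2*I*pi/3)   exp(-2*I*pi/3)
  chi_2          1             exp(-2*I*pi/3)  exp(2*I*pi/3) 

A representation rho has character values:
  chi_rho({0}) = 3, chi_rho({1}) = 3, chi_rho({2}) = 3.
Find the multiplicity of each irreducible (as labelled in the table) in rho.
Multiplicities: chi_0: 3, chi_1: 0, chi_2: 0.

Solution. Use <chi_rho, chi> = (1/|G|) sum_C |C| * chi_rho(C) * conj(chi(C)) with |G| = 3 for each irreducible chi in the table:
  <chi_rho, chi_0> = (1/3)[1*(3)*conj(1) + 1*(3)*conj(1) + 1*(3)*conj(1)]
      = (1/3)[(3) + (3) + (3)] = 9/3 = 3
  <chi_rho, chi_1> = (1/3)[1*(3)*conj(1) + 1*(3)*conj(exp(2*I*pi/3)) + 1*(3)*conj(exp(-2*I*pi/3))]
      = (1/3)[(3) + (3*exp(-2*I*pi/3)) + (3*exp(2*I*pi/3))] = 0/3 = 0
  <chi_rho, chi_2> = (1/3)[1*(3)*conj(1) + 1*(3)*conj(exp(-2*I*pi/3)) + 1*(3)*conj(exp(2*I*pi/3))]
      = (1/3)[(3) + (3*exp(2*I*pi/3)) + (3*exp(-2*I*pi/3))] = 0/3 = 0
(Exp terms are combined using exp(i*s)*conj(exp(i*t)) = exp(i*(s-t)), and sums of them are collapsed using the identity that for every m > 1 the m distinct m-th roots of unity sum to 0, e.g. 1 + exp(2*I*pi/3) + exp(-2*I*pi/3) = 0.)
Dimension check: dim(rho) = sum (mult * dim) = 3*1 + 0*1 + 0*1 = 3 = chi_rho(e) = 3.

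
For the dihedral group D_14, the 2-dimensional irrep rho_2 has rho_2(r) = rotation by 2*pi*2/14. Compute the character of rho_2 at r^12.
chi_{rho_2}(r^12) = 2*cos(2*pi*2*12/14) = -2*cos(3*pi/7)

Explanation: rho_2(r^12) is rotation by angle 2*pi*2*12/14, whose trace is 2*cos(2*pi*2*12/14) = -2*cos(3*pi/7).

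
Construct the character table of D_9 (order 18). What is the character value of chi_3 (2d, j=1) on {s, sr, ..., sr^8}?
Conjugacy classes: {e} of size 1, {r^1, r^8} of size 2, {r^2, r^7} of size 2, {r^3, r^6} of size 2, {r^4, r^5} of size 2, {s, sr, ..., sr^8} of size 9.
Character table:
  irrep \ class              {e} (size 1)  {r^1, r^8} (size 2)  {r^2, r^7} (size 2)  {r^3, r^6} (size 2)  {r^4, r^5} (size 2)  {s, sr, ..., sr^8} (size 9)
  chi_1 (triv)               1             1                    1                    1                    1                    1                          
  chi_2 (sign: r->1, s->-1)  1             1                    1                    1                    1                    -1                         
  chi_3 (2d, j=1)            2             2*cos(2*pi/9)        2*cos(4*pi/9)        -1                   -2*cos(pi/9)         0                          
  chi_4 (2d, j=2)            2             2*cos(4*pi/9)        -2*cos(pi/9)         -1                   2*cos(2*pi/9)        0                          
  chi_5 (2d, j=3)            2             -1                   -1                   2                    -1                   0                          
  chi_6 (2d, j=4)            2             -2*cos(pi/9)         2*cos(2*pi/9)        -1                   2*cos(4*pi/9)        0                          

Spot check: chi_3 (2d, j=1) on {s, sr, ..., sr^8} = 0.

Explanation: D_9 has order 2*9 = 18 with 6 conjugacy classes, hence 6 irreducibles. Sum of squared dims 1 + 1 + 4 + 4 + 4 + 4 = 18 = |G|. Linear characters come from the abelianisation; the 2-dimensional irreps have character r^k -> 2*cos(2*pi*j*k/9), reflections -> 0.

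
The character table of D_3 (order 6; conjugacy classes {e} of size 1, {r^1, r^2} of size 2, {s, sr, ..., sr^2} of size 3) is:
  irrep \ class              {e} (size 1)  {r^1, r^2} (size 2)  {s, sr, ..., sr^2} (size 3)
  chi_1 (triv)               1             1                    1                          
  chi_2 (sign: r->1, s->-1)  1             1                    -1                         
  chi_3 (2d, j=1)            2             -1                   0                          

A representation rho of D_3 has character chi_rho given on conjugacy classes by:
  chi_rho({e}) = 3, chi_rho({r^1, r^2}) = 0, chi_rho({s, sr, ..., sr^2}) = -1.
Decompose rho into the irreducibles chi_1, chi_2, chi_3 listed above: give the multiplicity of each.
Multiplicities: chi_1: 0, chi_2: 1, chi_3: 1.

Argument: Use <chi_rho, chi> = (1/|G|) sum_C |C| * chi_rho(C) * conj(chi(C)) with |G| = 6 for each irreducible chi in the table:
  <chi_rho, chi_1> = (1/6)[1*(3)*conj(1) + 2*(0)*conj(1) + 3*(-1)*conj(1)]
      = (1/6)[(3) + (0) + (-3)] = 0/6 = 0
  <chi_rho, chi_2> = (1/6)[1*(3)*conj(1) + 2*(0)*conj(1) + 3*(-1)*conj(-1)]
      = (1/6)[(3) + (0) + (3)] = 6/6 = 1
  <chi_rho, chi_3> = (1/6)[1*(3)*conj(2) + 2*(0)*conj(-1) + 3*(-1)*conj(0)]
      = (1/6)[(6) + (0) + (0)] = 6/6 = 1
Dimension check: dim(rho) = sum (mult * dim) = 0*1 + 1*1 + 1*2 = 3 = chi_rho(e) = 3.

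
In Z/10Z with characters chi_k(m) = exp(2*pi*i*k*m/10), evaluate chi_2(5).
chi_2(5) = zeta_10^10 = 1

Justification: chi_2(5) = zeta_10^(2*5) = zeta_10^10. Since zeta_10^10 = 1, this equals zeta_10^0 = exp(2*pi*i*0/10) = 1.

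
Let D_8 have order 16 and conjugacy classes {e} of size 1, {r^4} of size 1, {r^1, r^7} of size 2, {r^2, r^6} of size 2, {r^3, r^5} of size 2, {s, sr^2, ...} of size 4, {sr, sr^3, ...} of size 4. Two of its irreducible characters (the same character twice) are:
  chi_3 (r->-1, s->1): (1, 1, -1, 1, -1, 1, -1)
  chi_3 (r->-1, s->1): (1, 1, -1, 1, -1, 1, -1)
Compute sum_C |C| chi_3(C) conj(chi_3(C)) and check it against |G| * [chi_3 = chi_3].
Sum = 16 = |G| = 16; so <chi_3, chi_3> = 1 (norm-1 confirms irreducibility).

Reasoning: Compute term by term over conjugacy classes (|C| * chi_3(C) * conj(chi_3(C))):
  1*(1)*conj(1) + 1*(1)*conj(1) + 2*(-1)*conj(-1) + 2*(1)*conj(1) + 2*(-1)*conj(-1) + 4*(1)*conj(1) + 4*(-1)*conj(-1)
  = (1) + (1) + (2) + (2) + (2) + (4) + (4)
  = 16.
Dividing by |G| = 16 gives 16/16 = 1, matching the row-orthogonality relation <chi_3, chi_3> = [chi_3 = chi_3].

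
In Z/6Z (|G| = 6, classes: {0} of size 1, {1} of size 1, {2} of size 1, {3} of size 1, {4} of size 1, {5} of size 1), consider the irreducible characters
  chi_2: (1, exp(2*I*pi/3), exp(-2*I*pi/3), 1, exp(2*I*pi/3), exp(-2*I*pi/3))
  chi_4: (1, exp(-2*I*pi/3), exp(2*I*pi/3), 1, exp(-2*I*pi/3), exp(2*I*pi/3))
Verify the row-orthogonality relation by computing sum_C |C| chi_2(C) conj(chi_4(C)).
Sum = 0; so <chi_2, chi_4> = 0 (distinct irreducibles are orthogonal).

Proof sketch: Compute term by term over conjugacy classes (|C| * chi_2(C) * conj(chi_4(C))):
  1*(1)*conj(1) + 1*(exp(2*I*pi/3))*conj(exp(-2*I*pi/3)) + 1*(exp(-2*I*pi/3))*conj(exp(2*I*pi/3)) + 1*(1)*conj(1) + 1*(exp(2*I*pi/3))*conj(exp(-2*I*pi/3)) + 1*(exp(-2*I*pi/3))*conj(exp(2*I*pi/3))
  = (1) + (exp(-2*I*pi/3)) + (exp(2*I*pi/3)) + (1) + (exp(-2*I*pi/3)) + (exp(2*I*pi/3))
  = 0.
(Exp terms are combined using exp(i*s)*conj(exp(i*t)) = exp(i*(s-t)), and sums of them are collapsed using the identity that for every m > 1 the m distinct m-th roots of unity sum to 0, e.g. 1 + exp(2*I*pi/3) + exp(-2*I*pi/3) = 0.)
Dividing by |G| = 6 gives 0/6 = 0, matching the row-orthogonality relation <chi_2, chi_4> = [chi_2 = chi_4].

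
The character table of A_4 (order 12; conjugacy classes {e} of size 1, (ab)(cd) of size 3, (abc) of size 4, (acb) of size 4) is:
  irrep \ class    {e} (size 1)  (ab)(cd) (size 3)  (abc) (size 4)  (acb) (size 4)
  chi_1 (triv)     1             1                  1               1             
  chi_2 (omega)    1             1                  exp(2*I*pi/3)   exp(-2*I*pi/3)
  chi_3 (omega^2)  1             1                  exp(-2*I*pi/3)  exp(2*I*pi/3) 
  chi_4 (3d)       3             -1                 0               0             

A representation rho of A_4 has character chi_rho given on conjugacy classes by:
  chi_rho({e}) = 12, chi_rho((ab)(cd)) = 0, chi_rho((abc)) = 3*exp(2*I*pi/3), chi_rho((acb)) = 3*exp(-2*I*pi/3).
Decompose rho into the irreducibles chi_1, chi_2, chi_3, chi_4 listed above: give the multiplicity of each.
Multiplicities: chi_1: 0, chi_2: 3, chi_3: 0, chi_4: 3.

Solution. Use <chi_rho, chi> = (1/|G|) sum_C |C| * chi_rho(C) * conj(chi(C)) with |G| = 12 for each irreducible chi in the table:
  <chi_rho, chi_1> = (1/12)[1*(12)*conj(1) + 3*(0)*conj(1) + 4*(3*exp(2*I*pi/3))*conj(1) + 4*(3*exp(-2*I*pi/3))*conj(1)]
      = (1/12)[(12) + (0) + (12*exp(2*I*pi/3)) + (12*exp(-2*I*pi/3))] = 0/12 = 0
  <chi_rho, chi_2> = (1/12)[1*(12)*conj(1) + 3*(0)*conj(1) + 4*(3*exp(2*I*pi/3))*conj(exp(2*I*pi/3)) + 4*(3*exp(-2*I*pi/3))*conj(exp(-2*I*pi/3))]
      = (1/12)[(12) + (0) + (12) + (12)] = 36/12 = 3
  <chi_rho, chi_3> = (1/12)[1*(12)*conj(1) + 3*(0)*conj(1) + 4*(3*exp(2*I*pi/3))*conj(exp(-2*I*pi/3)) + 4*(3*exp(-2*I*pi/3))*conj(exp(2*I*pi/3))]
      = (1/12)[(12) + (0) + (12*exp(-2*I*pi/3)) + (12*exp(2*I*pi/3))] = 0/12 = 0
  <chi_rho, chi_4> = (1/12)[1*(12)*conj(3) + 3*(0)*conj(-1) + 4*(3*exp(2*I*pi/3))*conj(0) + 4*(3*exp(-2*I*pi/3))*conj(0)]
      = (1/12)[(36) + (0) + (0) + (0)] = 36/12 = 3
(Exp terms are combined using exp(i*s)*conj(exp(i*t)) = exp(i*(s-t)), and sums of them are collapsed using the identity that for every m > 1 the m distinct m-th roots of unity sum to 0, e.g. 1 + exp(2*I*pi/3) + exp(-2*I*pi/3) = 0.)
Dimension check: dim(rho) = sum (mult * dim) = 0*1 + 3*1 + 0*1 + 3*3 = 12 = chi_rho(e) = 12.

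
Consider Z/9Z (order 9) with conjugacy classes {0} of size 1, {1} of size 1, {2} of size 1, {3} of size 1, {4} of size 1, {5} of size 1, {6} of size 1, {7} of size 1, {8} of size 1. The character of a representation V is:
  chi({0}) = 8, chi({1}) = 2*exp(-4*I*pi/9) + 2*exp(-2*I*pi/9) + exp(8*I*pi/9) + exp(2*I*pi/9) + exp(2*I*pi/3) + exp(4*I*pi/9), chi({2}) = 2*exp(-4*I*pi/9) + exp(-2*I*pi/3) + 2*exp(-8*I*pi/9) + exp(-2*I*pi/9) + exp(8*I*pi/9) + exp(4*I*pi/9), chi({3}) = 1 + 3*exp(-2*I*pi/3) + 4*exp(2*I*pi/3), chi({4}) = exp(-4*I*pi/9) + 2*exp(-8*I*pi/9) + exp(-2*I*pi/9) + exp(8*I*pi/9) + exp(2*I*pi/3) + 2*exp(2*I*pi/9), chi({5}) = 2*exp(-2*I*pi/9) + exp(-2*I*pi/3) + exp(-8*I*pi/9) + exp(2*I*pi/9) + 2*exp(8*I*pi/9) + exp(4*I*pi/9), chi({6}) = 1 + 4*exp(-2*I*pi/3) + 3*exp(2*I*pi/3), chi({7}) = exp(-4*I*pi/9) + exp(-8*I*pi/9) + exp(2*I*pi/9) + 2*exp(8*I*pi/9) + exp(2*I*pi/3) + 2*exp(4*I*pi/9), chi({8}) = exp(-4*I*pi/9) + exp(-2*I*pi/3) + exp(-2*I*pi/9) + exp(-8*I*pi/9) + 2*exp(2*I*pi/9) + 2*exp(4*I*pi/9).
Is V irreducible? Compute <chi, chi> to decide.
Not irreducible (reducible): <chi, chi> = 12 > 1.

Argument: <chi, chi> = (1/|G|) sum_C |C| * |chi(C)|^2 = (1/9)[1*|8|^2 + 1*|2*exp(-4*I*pi/9) + 2*exp(-2*I*pi/9) + exp(8*I*pi/9) + exp(2*I*pi/9) + exp(2*I*pi/3) + exp(4*I*pi/9)|^2 + 1*|2*exp(-4*I*pi/9) + exp(-2*I*pi/3) + 2*exp(-8*I*pi/9) + exp(-2*I*pi/9) + exp(8*I*pi/9) + exp(4*I*pi/9)|^2 + 1*|1 + 3*exp(-2*I*pi/3) + 4*exp(2*I*pi/3)|^2 + 1*|exp(-4*I*pi/9) + 2*exp(-8*I*pi/9) + exp(-2*I*pi/9) + exp(8*I*pi/9) + exp(2*I*pi/3) + 2*exp(2*I*pi/9)|^2 + 1*|2*exp(-2*I*pi/9) + exp(-2*I*pi/3) + exp(-8*I*pi/9) + exp(2*I*pi/9) + 2*exp(8*I*pi/9) + exp(4*I*pi/9)|^2 + 1*|1 + 4*exp(-2*I*pi/3) + 3*exp(2*I*pi/3)|^2 + 1*|exp(-4*I*pi/9) + exp(-8*I*pi/9) + exp(2*I*pi/9) + 2*exp(8*I*pi/9) + exp(2*I*pi/3) + 2*exp(4*I*pi/9)|^2 + 1*|exp(-4*I*pi/9) + exp(-2*I*pi/3) + exp(-2*I*pi/9) + exp(-8*I*pi/9) + 2*exp(2*I*pi/9) + 2*exp(4*I*pi/9)|^2]
  = (1/9)[(64) + (12 + 7*exp(-2*I*pi/3) + 7*exp(-2*I*pi/9) + 4*exp(-4*I*pi/9) + 8*exp(-8*I*pi/9) + 8*exp(8*I*pi/9) + 4*exp(4*I*pi/9) + 7*exp(2*I*pi/9) + 7*exp(2*I*pi/3)) + (12 + 7*exp(-4*I*pi/9) + 7*exp(-2*I*pi/3) + 8*exp(-2*I*pi/9) + 4*exp(-8*I*pi/9) + 4*exp(8*I*pi/9) + 8*exp(2*I*pi/9) + 7*exp(2*I*pi/3) + 7*exp(4*I*pi/9)) + (7) + (12 + 8*exp(-4*I*pi/9) + 7*exp(-2*I*pi/3) + 4*exp(-2*I*pi/9) + 7*exp(-8*I*pi/9) + 7*exp(8*I*pi/9) + 4*exp(2*I*pi/9) + 7*exp(2*I*pi/3) + 8*exp(4*I*pi/9)) + (12 + 8*exp(-4*I*pi/9) + 7*exp(-2*I*pi/3) + 4*exp(-2*I*pi/9) + 7*exp(-8*I*pi/9) + 7*exp(8*I*pi/9) + 4*exp(2*I*pi/9) + 7*exp(2*I*pi/3) + 8*exp(4*I*pi/9)) + (7) + (12 + 7*exp(-4*I*pi/9) + 7*exp(-2*I*pi/3) + 8*exp(-2*I*pi/9) + 4*exp(-8*I*pi/9) + 4*exp(8*I*pi/9) + 8*exp(2*I*pi/9) + 7*exp(2*I*pi/3) + 7*exp(4*I*pi/9)) + (12 + 7*exp(-2*I*pi/3) + 7*exp(-2*I*pi/9) + 4*exp(-4*I*pi/9) + 8*exp(-8*I*pi/9) + 8*exp(8*I*pi/9) + 4*exp(4*I*pi/9) + 7*exp(2*I*pi/9) + 7*exp(2*I*pi/3))] = 108/9 = 12.
(Exp terms are combined using exp(i*s)*conj(exp(i*t)) = exp(i*(s-t)), and sums of them are collapsed using the identity that for every m > 1 the m distinct m-th roots of unity sum to 0, e.g. 1 + exp(2*I*pi/3) + exp(-2*I*pi/3) = 0.)
A character is irreducible iff <chi, chi> = 1, so this representation is reducible.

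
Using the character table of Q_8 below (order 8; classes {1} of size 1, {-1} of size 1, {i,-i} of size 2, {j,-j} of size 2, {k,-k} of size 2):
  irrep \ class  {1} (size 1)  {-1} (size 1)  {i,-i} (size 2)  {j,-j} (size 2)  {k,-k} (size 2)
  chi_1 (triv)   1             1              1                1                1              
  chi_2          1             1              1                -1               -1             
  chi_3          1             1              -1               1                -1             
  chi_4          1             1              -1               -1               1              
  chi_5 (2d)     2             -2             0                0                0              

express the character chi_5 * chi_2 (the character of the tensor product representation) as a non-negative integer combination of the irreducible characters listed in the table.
chi_5 tensor chi_2 = chi_5 (all other irreducibles have multiplicity 0).

Working: The character of a tensor product is the pointwise product (chi_5 * chi_2)(C) = chi_5(C) * chi_2(C):
  {1}: (2)*(1), {-1}: (-2)*(1), {i,-i}: (0)*(1), {j,-j}: (0)*(-1), {k,-k}: (0)*(-1)
so (chi_5 * chi_2) takes values
  {1} -> 2, {-1} -> -2, {i,-i} -> 0, {j,-j} -> 0, {k,-k} -> 0.
Now take the inner product of this character with each irreducible chi from the table, <chi_5*chi_2, chi> = (1/8) sum_C |C| (chi_5*chi_2)(C) conj(chi(C)):
  <chi_5*chi_2, chi_1> = (1/8)[1*(2)*conj(1) + 1*(-2)*conj(1) + 2*(0)*conj(1) + 2*(0)*conj(1) + 2*(0)*conj(1)]
      = (1/8)[(2) + (-2) + (0) + (0) + (0)] = 0/8 = 0
  <chi_5*chi_2, chi_2> = (1/8)[1*(2)*conj(1) + 1*(-2)*conj(1) + 2*(0)*conj(1) + 2*(0)*conj(-1) + 2*(0)*conj(-1)]
      = (1/8)[(2) + (-2) + (0) + (0) + (0)] = 0/8 = 0
  <chi_5*chi_2, chi_3> = (1/8)[1*(2)*conj(1) + 1*(-2)*conj(1) + 2*(0)*conj(-1) + 2*(0)*conj(1) + 2*(0)*conj(-1)]
      = (1/8)[(2) + (-2) + (0) + (0) + (0)] = 0/8 = 0
  <chi_5*chi_2, chi_4> = (1/8)[1*(2)*conj(1) + 1*(-2)*conj(1) + 2*(0)*conj(-1) + 2*(0)*conj(-1) + 2*(0)*conj(1)]
      = (1/8)[(2) + (-2) + (0) + (0) + (0)] = 0/8 = 0
  <chi_5*chi_2, chi_5> = (1/8)[1*(2)*conj(2) + 1*(-2)*conj(-2) + 2*(0)*conj(0) + 2*(0)*conj(0) + 2*(0)*conj(0)]
      = (1/8)[(4) + (4) + (0) + (0) + (0)] = 8/8 = 1
Hence the multiplicities are chi_5: 1. Dimension check: dim(chi_5)*dim(chi_2) = 2*1 = 2 and sum (mult * dim) = 1*2 = 2.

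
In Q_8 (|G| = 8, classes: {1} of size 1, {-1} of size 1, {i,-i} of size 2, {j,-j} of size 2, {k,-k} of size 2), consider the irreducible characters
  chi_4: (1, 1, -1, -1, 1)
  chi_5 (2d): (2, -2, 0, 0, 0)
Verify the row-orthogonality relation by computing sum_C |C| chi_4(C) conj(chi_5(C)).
Sum = 0; so <chi_4, chi_5> = 0 (distinct irreducibles are orthogonal).

Proof sketch: Compute term by term over conjugacy classes (|C| * chi_4(C) * conj(chi_5(C))):
  1*(1)*conj(2) + 1*(1)*conj(-2) + 2*(-1)*conj(0) + 2*(-1)*conj(0) + 2*(1)*conj(0)
  = (2) + (-2) + (0) + (0) + (0)
  = 0.
Dividing by |G| = 8 gives 0/8 = 0, matching the row-orthogonality relation <chi_4, chi_5> = [chi_4 = chi_5].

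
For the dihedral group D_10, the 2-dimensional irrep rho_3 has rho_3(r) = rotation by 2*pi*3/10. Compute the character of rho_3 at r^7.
chi_{rho_3}(r^7) = 2*cos(2*pi*3*7/10) = 1/2 + sqrt(5)/2

Explanation: rho_3(r^7) is rotation by angle 2*pi*3*7/10, whose trace is 2*cos(2*pi*3*7/10) = 1/2 + sqrt(5)/2.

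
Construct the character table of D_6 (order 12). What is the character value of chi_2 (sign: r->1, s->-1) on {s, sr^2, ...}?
Conjugacy classes: {e} of size 1, {r^3} of size 1, {r^1, r^5} of size 2, {r^2, r^4} of size 2, {s, sr^2, ...} of size 3, {sr, sr^3, ...} of size 3.
Character table:
  irrep \ class              {e} (size 1)  {r^3} (size 1)  {r^1, r^5} (size 2)  {r^2, r^4} (size 2)  {s, sr^2, ...} (size 3)  {sr, sr^3, ...} (size 3)
  chi_1 (triv)               1             1               1                    1                    1                        1                       
  chi_2 (sign: r->1, s->-1)  1             1               1                    1                    -1                       -1                      
  chi_3 (r->-1, s->1)        1             -1              -1                   1                    1                        -1                      
  chi_4 (r->-1, s->-1)       1             -1              -1                   1                    -1                       1                       
  chi_5 (2d, j=1)            2             -2              1                    -1                   0                        0                       
  chi_6 (2d, j=2)            2             2               -1                   -1                   0                        0                       

Spot check: chi_2 (sign: r->1, s->-1) on {s, sr^2, ...} = -1.

Argument: D_6 has order 2*6 = 12 with 6 conjugacy classes, hence 6 irreducibles. Sum of squared dims 1 + 1 + 1 + 1 + 4 + 4 = 12 = |G|. Linear characters come from the abelianisation; the 2-dimensional irreps have character r^k -> 2*cos(2*pi*j*k/6), reflections -> 0.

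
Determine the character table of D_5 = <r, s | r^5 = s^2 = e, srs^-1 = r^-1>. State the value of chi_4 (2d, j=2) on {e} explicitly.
Conjugacy classes: {e} of size 1, {r^1, r^4} of size 2, {r^2, r^3} of size 2, {s, sr, ..., sr^4} of size 5.
Character table:
  irrep \ class              {e} (size 1)  {r^1, r^4} (size 2)  {r^2, r^3} (size 2)  {s, sr, ..., sr^4} (size 5)
  chi_1 (triv)               1             1                    1                    1                          
  chi_2 (sign: r->1, s->-1)  1             1                    1                    -1                         
  chi_3 (2d, j=1)            2             -1/2 + sqrt(5)/2     -sqrt(5)/2 - 1/2     0                          
  chi_4 (2d, j=2)            2             -sqrt(5)/2 - 1/2     -1/2 + sqrt(5)/2     0                          

Spot check: chi_4 (2d, j=2) on {e} = 2.

Proof sketch: D_5 has order 2*5 = 10 with 4 conjugacy classes, hence 4 irreducibles. Sum of squared dims 1 + 1 + 4 + 4 = 10 = |G|. Linear characters come from the abelianisation; the 2-dimensional irreps have character r^k -> 2*cos(2*pi*j*k/5), reflections -> 0.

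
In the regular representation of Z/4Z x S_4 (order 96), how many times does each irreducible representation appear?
Each irreducible V_i of dimension d_i appears with multiplicity d_i, i.e. rho_reg = (direct sum over all irreducibles V_i) d_i V_i. The irreducible dimensions for Z/4Z x S_4 are 1, 1, 1, 1, 1, 1, 1, 1, 2, 2, 2, 2, 3, 3, 3, 3, 3, 3, 3, 3: 8 irreducibles of dimension 1, each with multiplicity 1; 4 irreducibles of dimension 2, each with multiplicity 2; 8 irreducibles of dimension 3, each with multiplicity 3. Total dimension 8*1*1 + 4*2*2 + 8*3*3 = 96 = |G|.

Why: General theorem: in the regular representation of a finite group G, each irreducible appears with multiplicity equal to its dimension. Check: dim(rho_reg) = sum d_i^2 = 1 + 1 + 1 + 1 + 1 + 1 + 1 + 1 + 4 + 4 + 4 + 4 + 9 + 9 + 9 + 9 + 9 + 9 + 9 + 9 = 96 = |G|.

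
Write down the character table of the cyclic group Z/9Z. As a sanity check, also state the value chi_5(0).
Character table of Z/9Z (irreps indexed chi_0,...,chi_8 with chi_k(m) = zeta_9^(k*m), zeta_9 = exp(2*pi*i/9)):
  irrep \ class  {0} (size 1)  {1} (size 1)    {2} (size 1)    {3} (size 1)    {4} (size 1)    {5} (size 1)    {6} (size 1)    {7} (size 1)    {8} (size 1)  
  chi_0          1             1               1               1               1               1               1               1               1             
  chi_1          1             exp(2*I*pi/9)   exp(4*I*pi/9)   exp(2*I*pi/3)   exp(8*I*pi/9)   exp(-8*I*pi/9)  exp(-2*I*pi/3)  exp(-4*I*pi/9)  exp(-2*I*pi/9)
  chi_2          1             exp(4*I*pi/9)   exp(8*I*pi/9)   exp(-2*I*pi/3)  exp(-2*I*pi/9)  exp(2*I*pi/9)   exp(2*I*pi/3)   exp(-8*I*pi/9)  exp(-4*I*pi/9)
  chi_3          1             exp(2*I*pi/3)   exp(-2*I*pi/3)  1               exp(2*I*pi/3)   exp(-2*I*pi/3)  1               exp(2*I*pi/3)   exp(-2*I*pi/3)
  chi_4          1             exp(8*I*pi/9)   exp(-2*I*pi/9)  exp(2*I*pi/3)   exp(-4*I*pi/9)  exp(4*I*pi/9)   exp(-2*I*pi/3)  exp(2*I*pi/9)   exp(-8*I*pi/9)
  chi_5          1             exp(-8*I*pi/9)  exp(2*I*pi/9)   exp(-2*I*pi/3)  exp(4*I*pi/9)   exp(-4*I*pi/9)  exp(2*I*pi/3)   exp(-2*I*pi/9)  exp(8*I*pi/9) 
  chi_6          1             exp(-2*I*pi/3)  exp(2*I*pi/3)   1               exp(-2*I*pi/3)  exp(2*I*pi/3)   1               exp(-2*I*pi/3)  exp(2*I*pi/3) 
  chi_7          1             exp(-4*I*pi/9)  exp(-8*I*pi/9)  exp(2*I*pi/3)   exp(2*I*pi/9)   exp(-2*I*pi/9)  exp(-2*I*pi/3)  exp(8*I*pi/9)   exp(4*I*pi/9) 
  chi_8          1             exp(-2*I*pi/9)  exp(-4*I*pi/9)  exp(-2*I*pi/3)  exp(-8*I*pi/9)  exp(8*I*pi/9)   exp(2*I*pi/3)   exp(4*I*pi/9)   exp(2*I*pi/9) 

Spot check: chi_5(0) = zeta_9^(5*0) = zeta_9^0 = 1.

Z/9Z is abelian, so all 9 irreducible complex representations are 1-dimensional. They are given by chi_k(m) = zeta_9^(k*m) for k = 0,...,8. Row orthogonality: sum_m chi_k(m) conj(chi_l(m)) = 9 * [k = l].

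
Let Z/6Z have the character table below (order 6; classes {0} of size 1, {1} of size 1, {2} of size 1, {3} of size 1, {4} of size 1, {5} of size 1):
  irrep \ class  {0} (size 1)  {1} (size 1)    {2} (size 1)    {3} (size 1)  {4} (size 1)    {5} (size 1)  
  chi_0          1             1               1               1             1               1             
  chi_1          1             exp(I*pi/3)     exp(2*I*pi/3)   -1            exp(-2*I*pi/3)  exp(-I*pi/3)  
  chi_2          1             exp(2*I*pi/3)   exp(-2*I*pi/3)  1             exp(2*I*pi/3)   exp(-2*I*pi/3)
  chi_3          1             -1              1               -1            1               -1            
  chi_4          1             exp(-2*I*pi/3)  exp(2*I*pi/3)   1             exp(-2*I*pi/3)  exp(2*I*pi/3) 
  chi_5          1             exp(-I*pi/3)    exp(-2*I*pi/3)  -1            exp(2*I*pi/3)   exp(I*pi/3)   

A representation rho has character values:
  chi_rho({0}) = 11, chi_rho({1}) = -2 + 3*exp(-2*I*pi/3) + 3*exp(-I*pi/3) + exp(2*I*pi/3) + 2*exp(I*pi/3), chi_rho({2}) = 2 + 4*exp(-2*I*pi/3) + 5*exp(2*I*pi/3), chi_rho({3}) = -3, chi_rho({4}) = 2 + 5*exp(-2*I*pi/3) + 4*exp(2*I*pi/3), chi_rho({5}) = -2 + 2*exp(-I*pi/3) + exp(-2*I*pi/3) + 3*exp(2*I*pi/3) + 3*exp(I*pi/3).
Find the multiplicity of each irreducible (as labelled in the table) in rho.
Multiplicities: chi_0: 0, chi_1: 2, chi_2: 1, chi_3: 2, chi_4: 3, chi_5: 3.

Proof sketch: Use <chi_rho, chi> = (1/|G|) sum_C |C| * chi_rho(C) * conj(chi(C)) with |G| = 6 for each irreducible chi in the table:
  <chi_rho, chi_0> = (1/6)[1*(11)*conj(1) + 1*(-2 + 3*exp(-2*I*pi/3) + 3*exp(-I*pi/3) + exp(2*I*pi/3) + 2*exp(I*pi/3))*conj(1) + 1*(2 + 4*exp(-2*I*pi/3) + 5*exp(2*I*pi/3))*conj(1) + 1*(-3)*conj(1) + 1*(2 + 5*exp(-2*I*pi/3) + 4*exp(2*I*pi/3))*conj(1) + 1*(-2 + 2*exp(-I*pi/3) + exp(-2*I*pi/3) + 3*exp(2*I*pi/3) + 3*exp(I*pi/3))*conj(1)]
      = (1/6)[(11) + (-2 + 3*exp(-2*I*pi/3) + 3*exp(-I*pi/3) + exp(2*I*pi/3) + 2*exp(I*pi/3)) + (2 + 4*exp(-2*I*pi/3) + 5*exp(2*I*pi/3)) + (-3) + (2 + 5*exp(-2*I*pi/3) + 4*exp(2*I*pi/3)) + (-2 + 2*exp(-I*pi/3) + exp(-2*I*pi/3) + 3*exp(2*I*pi/3) + 3*exp(I*pi/3))] = 0/6 = 0
  <chi_rho, chi_1> = (1/6)[1*(11)*conj(1) + 1*(-2 + 3*exp(-2*I*pi/3) + 3*exp(-I*pi/3) + exp(2*I*pi/3) + 2*exp(I*pi/3))*conj(exp(I*pi/3)) + 1*(2 + 4*exp(-2*I*pi/3) + 5*exp(2*I*pi/3))*conj(exp(2*I*pi/3)) + 1*(-3)*conj(-1) + 1*(2 + 5*exp(-2*I*pi/3) + 4*exp(2*I*pi/3))*conj(exp(-2*I*pi/3)) + 1*(-2 + 2*exp(-I*pi/3) + exp(-2*I*pi/3) + 3*exp(2*I*pi/3) + 3*exp(I*pi/3))*conj(exp(-I*pi/3))]
      = (1/6)[(11) + (-3) + (5 + 2*exp(-2*I*pi/3) + 4*exp(2*I*pi/3)) + (3) + (5 + 4*exp(-2*I*pi/3) + 2*exp(2*I*pi/3)) + (-3)] = 12/6 = 2
  <chi_rho, chi_2> = (1/6)[1*(11)*conj(1) + 1*(-2 + 3*exp(-2*I*pi/3) + 3*exp(-I*pi/3) + exp(2*I*pi/3) + 2*exp(I*pi/3))*conj(exp(2*I*pi/3)) + 1*(2 + 4*exp(-2*I*pi/3) + 5*exp(2*I*pi/3))*conj(exp(-2*I*pi/3)) + 1*(-3)*conj(1) + 1*(2 + 5*exp(-2*I*pi/3) + 4*exp(2*I*pi/3))*conj(exp(2*I*pi/3)) + 1*(-2 + 2*exp(-I*pi/3) + exp(-2*I*pi/3) + 3*exp(2*I*pi/3) + 3*exp(I*pi/3))*conj(exp(-2*I*pi/3))]
      = (1/6)[(11) + (-2 + 2*exp(-I*pi/3) - 2*exp(-2*I*pi/3) + 3*exp(2*I*pi/3)) + (4 + 5*exp(-2*I*pi/3) + 2*exp(2*I*pi/3)) + (-3) + (4 + 2*exp(-2*I*pi/3) + 5*exp(2*I*pi/3)) + (-2 + 3*exp(-2*I*pi/3) - 2*exp(2*I*pi/3) + 2*exp(I*pi/3))] = 6/6 = 1
  <chi_rho, chi_3> = (1/6)[1*(11)*conj(1) + 1*(-2 + 3*exp(-2*I*pi/3) + 3*exp(-I*pi/3) + exp(2*I*pi/3) + 2*exp(I*pi/3))*conj(-1) + 1*(2 + 4*exp(-2*I*pi/3) + 5*exp(2*I*pi/3))*conj(1) + 1*(-3)*conj(-1) + 1*(2 + 5*exp(-2*I*pi/3) + 4*exp(2*I*pi/3))*conj(1) + 1*(-2 + 2*exp(-I*pi/3) + exp(-2*I*pi/3) + 3*exp(2*I*pi/3) + 3*exp(I*pi/3))*conj(-1)]
      = (1/6)[(11) + (2 - 2*exp(I*pi/3) - exp(2*I*pi/3) - 3*exp(-I*pi/3) - 3*exp(-2*I*pi/3)) + (2 + 4*exp(-2*I*pi/3) + 5*exp(2*I*pi/3)) + (3) + (2 + 5*exp(-2*I*pi/3) + 4*exp(2*I*pi/3)) + (2 - 3*exp(I*pi/3) - 3*exp(2*I*pi/3) - exp(-2*I*pi/3) - 2*exp(-I*pi/3))] = 12/6 = 2
  <chi_rho, chi_4> = (1/6)[1*(11)*conj(1) + 1*(-2 + 3*exp(-2*I*pi/3) + 3*exp(-I*pi/3) + exp(2*I*pi/3) + 2*exp(I*pi/3))*conj(exp(-2*I*pi/3)) + 1*(2 + 4*exp(-2*I*pi/3) + 5*exp(2*I*pi/3))*conj(exp(2*I*pi/3)) + 1*(-3)*conj(1) + 1*(2 + 5*exp(-2*I*pi/3) + 4*exp(2*I*pi/3))*conj(exp(-2*I*pi/3)) + 1*(-2 + 2*exp(-I*pi/3) + exp(-2*I*pi/3) + 3*exp(2*I*pi/3) + 3*exp(I*pi/3))*conj(exp(2*I*pi/3))]
      = (1/6)[(11) + (3) + (5 + 2*exp(-2*I*pi/3) + 4*exp(2*I*pi/3)) + (-3) + (5 + 4*exp(-2*I*pi/3) + 2*exp(2*I*pi/3)) + (3)] = 18/6 = 3
  <chi_rho, chi_5> = (1/6)[1*(11)*conj(1) + 1*(-2 + 3*exp(-2*I*pi/3) + 3*exp(-I*pi/3) + exp(2*I*pi/3) + 2*exp(I*pi/3))*conj(exp(-I*pi/3)) + 1*(2 + 4*exp(-2*I*pi/3) + 5*exp(2*I*pi/3))*conj(exp(-2*I*pi/3)) + 1*(-3)*conj(-1) + 1*(2 + 5*exp(-2*I*pi/3) + 4*exp(2*I*pi/3))*conj(exp(2*I*pi/3)) + 1*(-2 + 2*exp(-I*pi/3) + exp(-2*I*pi/3) + 3*exp(2*I*pi/3) + 3*exp(I*pi/3))*conj(exp(I*pi/3))]
      = (1/6)[(11) + (2 + 3*exp(-I*pi/3) - 2*exp(I*pi/3) + 2*exp(2*I*pi/3)) + (4 + 5*exp(-2*I*pi/3) + 2*exp(2*I*pi/3)) + (3) + (4 + 2*exp(-2*I*pi/3) + 5*exp(2*I*pi/3)) + (2 + 2*exp(-2*I*pi/3) - 2*exp(-I*pi/3) + 3*exp(I*pi/3))] = 18/6 = 3
(Exp terms are combined using exp(i*s)*conj(exp(i*t)) = exp(i*(s-t)), and sums of them are collapsed using the identity that for every m > 1 the m distinct m-th roots of unity sum to 0, e.g. 1 + exp(2*I*pi/3) + exp(-2*I*pi/3) = 0.)
Dimension check: dim(rho) = sum (mult * dim) = 0*1 + 2*1 + 1*1 + 2*1 + 3*1 + 3*1 = 11 = chi_rho(e) = 11.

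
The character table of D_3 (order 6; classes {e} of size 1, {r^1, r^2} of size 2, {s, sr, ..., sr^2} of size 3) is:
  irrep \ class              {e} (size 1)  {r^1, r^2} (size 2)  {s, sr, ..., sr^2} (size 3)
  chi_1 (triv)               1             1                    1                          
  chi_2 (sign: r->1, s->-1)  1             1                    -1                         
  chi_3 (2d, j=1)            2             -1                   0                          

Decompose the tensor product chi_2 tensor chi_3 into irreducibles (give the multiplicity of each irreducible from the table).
chi_2 tensor chi_3 = chi_3 (all other irreducibles have multiplicity 0).

Why: The character of a tensor product is the pointwise product (chi_2 * chi_3)(C) = chi_2(C) * chi_3(C):
  {e}: (1)*(2), {r^1, r^2}: (1)*(-1), {s, sr, ..., sr^2}: (-1)*(0)
so (chi_2 * chi_3) takes values
  {e} -> 2, {r^1, r^2} -> -1, {s, sr, ..., sr^2} -> 0.
Now take the inner product of this character with each irreducible chi from the table, <chi_2*chi_3, chi> = (1/6) sum_C |C| (chi_2*chi_3)(C) conj(chi(C)):
  <chi_2*chi_3, chi_1> = (1/6)[1*(2)*conj(1) + 2*(-1)*conj(1) + 3*(0)*conj(1)]
      = (1/6)[(2) + (-2) + (0)] = 0/6 = 0
  <chi_2*chi_3, chi_2> = (1/6)[1*(2)*conj(1) + 2*(-1)*conj(1) + 3*(0)*conj(-1)]
      = (1/6)[(2) + (-2) + (0)] = 0/6 = 0
  <chi_2*chi_3, chi_3> = (1/6)[1*(2)*conj(2) + 2*(-1)*conj(-1) + 3*(0)*conj(0)]
      = (1/6)[(4) + (2) + (0)] = 6/6 = 1
Hence the multiplicities are chi_3: 1. Dimension check: dim(chi_2)*dim(chi_3) = 1*2 = 2 and sum (mult * dim) = 1*2 = 2.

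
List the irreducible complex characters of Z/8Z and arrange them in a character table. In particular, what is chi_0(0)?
Character table of Z/8Z (irreps indexed chi_0,...,chi_7 with chi_k(m) = zeta_8^(k*m), zeta_8 = exp(2*pi*i/8)):
  irrep \ class  {0} (size 1)  {1} (size 1)    {2} (size 1)  {3} (size 1)    {4} (size 1)  {5} (size 1)    {6} (size 1)  {7} (size 1)  
  chi_0          1             1               1             1               1             1               1             1             
  chi_1          1             exp(I*pi/4)     I             exp(3*I*pi/4)   -1            exp(-3*I*pi/4)  -I            exp(-I*pi/4)  
  chi_2          1             I               -1            -I              1             I               -1            -I            
  chi_3          1             exp(3*I*pi/4)   -I            exp(I*pi/4)     -1            exp(-I*pi/4)    I             exp(-3*I*pi/4)
  chi_4          1             -1              1             -1              1             -1              1             -1            
  chi_5          1             exp(-3*I*pi/4)  I             exp(-I*pi/4)    -1            exp(I*pi/4)     -I            exp(3*I*pi/4) 
  chi_6          1             -I              -1            I               1             -I              -1            I             
  chi_7          1             exp(-I*pi/4)    -I            exp(-3*I*pi/4)  -1            exp(3*I*pi/4)   I             exp(I*pi/4)   

Spot check: chi_0(0) = zeta_8^(0*0) = zeta_8^0 = 1.

Justification: Z/8Z is abelian, so all 8 irreducible complex representations are 1-dimensional. They are given by chi_k(m) = zeta_8^(k*m) for k = 0,...,7. Row orthogonality: sum_m chi_k(m) conj(chi_l(m)) = 8 * [k = l].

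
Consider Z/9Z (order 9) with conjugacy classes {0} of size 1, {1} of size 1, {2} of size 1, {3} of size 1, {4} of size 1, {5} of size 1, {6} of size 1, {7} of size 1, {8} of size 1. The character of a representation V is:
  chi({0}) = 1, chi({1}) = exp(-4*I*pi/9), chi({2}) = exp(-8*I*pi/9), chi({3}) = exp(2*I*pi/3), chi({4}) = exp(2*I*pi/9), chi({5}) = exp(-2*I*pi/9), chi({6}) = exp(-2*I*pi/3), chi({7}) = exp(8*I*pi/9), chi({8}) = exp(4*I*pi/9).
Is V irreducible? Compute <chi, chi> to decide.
Irreducible: <chi, chi> = 1.

Why: <chi, chi> = (1/|G|) sum_C |C| * |chi(C)|^2 = (1/9)[1*|1|^2 + 1*|exp(-4*I*pi/9)|^2 + 1*|exp(-8*I*pi/9)|^2 + 1*|exp(2*I*pi/3)|^2 + 1*|exp(2*I*pi/9)|^2 + 1*|exp(-2*I*pi/9)|^2 + 1*|exp(-2*I*pi/3)|^2 + 1*|exp(8*I*pi/9)|^2 + 1*|exp(4*I*pi/9)|^2]
  = (1/9)[(1) + (1) + (1) + (1) + (1) + (1) + (1) + (1) + (1)] = 9/9 = 1.
(Exp terms are combined using exp(i*s)*conj(exp(i*t)) = exp(i*(s-t)), and sums of them are collapsed using the identity that for every m > 1 the m distinct m-th roots of unity sum to 0, e.g. 1 + exp(2*I*pi/3) + exp(-2*I*pi/3) = 0.)
A character is irreducible iff <chi, chi> = 1, so this representation is irreducible.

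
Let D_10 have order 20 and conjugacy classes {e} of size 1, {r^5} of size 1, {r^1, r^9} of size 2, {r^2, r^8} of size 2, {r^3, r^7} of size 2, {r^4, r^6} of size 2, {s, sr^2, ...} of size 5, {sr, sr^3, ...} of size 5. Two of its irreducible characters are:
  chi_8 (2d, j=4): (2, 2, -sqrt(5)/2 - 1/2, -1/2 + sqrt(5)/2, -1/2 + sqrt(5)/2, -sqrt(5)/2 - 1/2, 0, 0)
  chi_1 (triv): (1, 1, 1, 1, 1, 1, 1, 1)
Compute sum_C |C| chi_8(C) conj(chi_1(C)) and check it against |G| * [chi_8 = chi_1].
Sum = 0; so <chi_8, chi_1> = 0 (distinct irreducibles are orthogonal).

Justification: Compute term by term over conjugacy classes (|C| * chi_8(C) * conj(chi_1(C))):
  1*(2)*conj(1) + 1*(2)*conj(1) + 2*(-sqrt(5)/2 - 1/2)*conj(1) + 2*(-1/2 + sqrt(5)/2)*conj(1) + 2*(-1/2 + sqrt(5)/2)*conj(1) + 2*(-sqrt(5)/2 - 1/2)*conj(1) + 5*(0)*conj(1) + 5*(0)*conj(1)
  = (2) + (2) + (-sqrt(5) - 1) + (-1 + sqrt(5)) + (-1 + sqrt(5)) + (-sqrt(5) - 1) + (0) + (0)
  = 0.
Dividing by |G| = 20 gives 0/20 = 0, matching the row-orthogonality relation <chi_8, chi_1> = [chi_8 = chi_1].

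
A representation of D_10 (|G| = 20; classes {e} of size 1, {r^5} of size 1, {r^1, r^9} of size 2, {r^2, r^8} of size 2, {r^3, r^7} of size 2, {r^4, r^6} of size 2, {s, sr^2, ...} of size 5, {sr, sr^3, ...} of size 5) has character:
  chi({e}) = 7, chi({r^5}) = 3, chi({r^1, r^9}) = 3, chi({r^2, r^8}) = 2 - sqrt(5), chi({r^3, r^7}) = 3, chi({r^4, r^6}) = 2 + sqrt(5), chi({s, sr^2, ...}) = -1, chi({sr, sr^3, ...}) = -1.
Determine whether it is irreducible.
Not irreducible (reducible): <chi, chi> = 7 > 1.

<chi, chi> = (1/|G|) sum_C |C| * |chi(C)|^2 = (1/20)[1*|7|^2 + 1*|3|^2 + 2*|3|^2 + 2*|2 - sqrt(5)|^2 + 2*|3|^2 + 2*|2 + sqrt(5)|^2 + 5*|-1|^2 + 5*|-1|^2]
  = (1/20)[(49) + (9) + (18) + (18 - 8*sqrt(5)) + (18) + (8*sqrt(5) + 18) + (5) + (5)] = 140/20 = 7.
A character is irreducible iff <chi, chi> = 1, so this representation is reducible.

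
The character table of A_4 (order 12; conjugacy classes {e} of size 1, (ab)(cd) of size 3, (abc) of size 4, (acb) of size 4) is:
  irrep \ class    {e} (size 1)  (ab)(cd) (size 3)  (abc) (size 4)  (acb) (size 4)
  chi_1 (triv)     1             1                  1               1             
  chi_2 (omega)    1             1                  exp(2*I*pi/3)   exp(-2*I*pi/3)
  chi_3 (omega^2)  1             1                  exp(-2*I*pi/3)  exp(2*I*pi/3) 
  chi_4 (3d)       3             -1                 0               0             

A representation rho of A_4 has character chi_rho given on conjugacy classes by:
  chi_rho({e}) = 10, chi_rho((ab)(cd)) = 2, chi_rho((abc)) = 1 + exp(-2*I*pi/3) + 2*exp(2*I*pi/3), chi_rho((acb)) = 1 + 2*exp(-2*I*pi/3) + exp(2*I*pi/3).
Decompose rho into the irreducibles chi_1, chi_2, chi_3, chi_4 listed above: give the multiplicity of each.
Multiplicities: chi_1: 1, chi_2: 2, chi_3: 1, chi_4: 2.

Argument: Use <chi_rho, chi> = (1/|G|) sum_C |C| * chi_rho(C) * conj(chi(C)) with |G| = 12 for each irreducible chi in the table:
  <chi_rho, chi_1> = (1/12)[1*(10)*conj(1) + 3*(2)*conj(1) + 4*(1 + exp(-2*I*pi/3) + 2*exp(2*I*pi/3))*conj(1) + 4*(1 + 2*exp(-2*I*pi/3) + exp(2*I*pi/3))*conj(1)]
      = (1/12)[(10) + (6) + (4 + 4*exp(-2*I*pi/3) + 8*exp(2*I*pi/3)) + (4 + 8*exp(-2*I*pi/3) + 4*exp(2*I*pi/3))] = 12/12 = 1
  <chi_rho, chi_2> = (1/12)[1*(10)*conj(1) + 3*(2)*conj(1) + 4*(1 + exp(-2*I*pi/3) + 2*exp(2*I*pi/3))*conj(exp(2*I*pi/3)) + 4*(1 + 2*exp(-2*I*pi/3) + exp(2*I*pi/3))*conj(exp(-2*I*pi/3))]
      = (1/12)[(10) + (6) + (4) + (4)] = 24/12 = 2
  <chi_rho, chi_3> = (1/12)[1*(10)*conj(1) + 3*(2)*conj(1) + 4*(1 + exp(-2*I*pi/3) + 2*exp(2*I*pi/3))*conj(exp(-2*I*pi/3)) + 4*(1 + 2*exp(-2*I*pi/3) + exp(2*I*pi/3))*conj(exp(2*I*pi/3))]
      = (1/12)[(10) + (6) + (4 + 8*exp(-2*I*pi/3) + 4*exp(2*I*pi/3)) + (4 + 4*exp(-2*I*pi/3) + 8*exp(2*I*pi/3))] = 12/12 = 1
  <chi_rho, chi_4> = (1/12)[1*(10)*conj(3) + 3*(2)*conj(-1) + 4*(1 + exp(-2*I*pi/3) + 2*exp(2*I*pi/3))*conj(0) + 4*(1 + 2*exp(-2*I*pi/3) + exp(2*I*pi/3))*conj(0)]
      = (1/12)[(30) + (-6) + (0) + (0)] = 24/12 = 2
(Exp terms are combined using exp(i*s)*conj(exp(i*t)) = exp(i*(s-t)), and sums of them are collapsed using the identity that for every m > 1 the m distinct m-th roots of unity sum to 0, e.g. 1 + exp(2*I*pi/3) + exp(-2*I*pi/3) = 0.)
Dimension check: dim(rho) = sum (mult * dim) = 1*1 + 2*1 + 1*1 + 2*3 = 10 = chi_rho(e) = 10.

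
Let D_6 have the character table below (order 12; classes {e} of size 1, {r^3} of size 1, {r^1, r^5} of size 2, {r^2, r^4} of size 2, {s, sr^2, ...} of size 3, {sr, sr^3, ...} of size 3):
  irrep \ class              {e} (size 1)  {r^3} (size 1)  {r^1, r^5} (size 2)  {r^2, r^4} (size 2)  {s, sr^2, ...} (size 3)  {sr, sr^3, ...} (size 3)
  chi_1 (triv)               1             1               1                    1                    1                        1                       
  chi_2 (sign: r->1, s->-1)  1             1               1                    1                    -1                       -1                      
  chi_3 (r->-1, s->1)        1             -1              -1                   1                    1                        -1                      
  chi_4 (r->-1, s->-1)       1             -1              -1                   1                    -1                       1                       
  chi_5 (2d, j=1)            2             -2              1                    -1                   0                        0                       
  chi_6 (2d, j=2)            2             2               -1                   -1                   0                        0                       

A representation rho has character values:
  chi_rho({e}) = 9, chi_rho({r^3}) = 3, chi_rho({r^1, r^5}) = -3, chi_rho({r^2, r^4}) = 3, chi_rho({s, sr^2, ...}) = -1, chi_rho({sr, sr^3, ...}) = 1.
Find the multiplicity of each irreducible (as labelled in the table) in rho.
Multiplicities: chi_1: 1, chi_2: 1, chi_3: 1, chi_4: 2, chi_5: 0, chi_6: 2.

Working: Use <chi_rho, chi> = (1/|G|) sum_C |C| * chi_rho(C) * conj(chi(C)) with |G| = 12 for each irreducible chi in the table:
  <chi_rho, chi_1> = (1/12)[1*(9)*conj(1) + 1*(3)*conj(1) + 2*(-3)*conj(1) + 2*(3)*conj(1) + 3*(-1)*conj(1) + 3*(1)*conj(1)]
      = (1/12)[(9) + (3) + (-6) + (6) + (-3) + (3)] = 12/12 = 1
  <chi_rho, chi_2> = (1/12)[1*(9)*conj(1) + 1*(3)*conj(1) + 2*(-3)*conj(1) + 2*(3)*conj(1) + 3*(-1)*conj(-1) + 3*(1)*conj(-1)]
      = (1/12)[(9) + (3) + (-6) + (6) + (3) + (-3)] = 12/12 = 1
  <chi_rho, chi_3> = (1/12)[1*(9)*conj(1) + 1*(3)*conj(-1) + 2*(-3)*conj(-1) + 2*(3)*conj(1) + 3*(-1)*conj(1) + 3*(1)*conj(-1)]
      = (1/12)[(9) + (-3) + (6) + (6) + (-3) + (-3)] = 12/12 = 1
  <chi_rho, chi_4> = (1/12)[1*(9)*conj(1) + 1*(3)*conj(-1) + 2*(-3)*conj(-1) + 2*(3)*conj(1) + 3*(-1)*conj(-1) + 3*(1)*conj(1)]
      = (1/12)[(9) + (-3) + (6) + (6) + (3) + (3)] = 24/12 = 2
  <chi_rho, chi_5> = (1/12)[1*(9)*conj(2) + 1*(3)*conj(-2) + 2*(-3)*conj(1) + 2*(3)*conj(-1) + 3*(-1)*conj(0) + 3*(1)*conj(0)]
      = (1/12)[(18) + (-6) + (-6) + (-6) + (0) + (0)] = 0/12 = 0
  <chi_rho, chi_6> = (1/12)[1*(9)*conj(2) + 1*(3)*conj(2) + 2*(-3)*conj(-1) + 2*(3)*conj(-1) + 3*(-1)*conj(0) + 3*(1)*conj(0)]
      = (1/12)[(18) + (6) + (6) + (-6) + (0) + (0)] = 24/12 = 2
Dimension check: dim(rho) = sum (mult * dim) = 1*1 + 1*1 + 1*1 + 2*1 + 0*2 + 2*2 = 9 = chi_rho(e) = 9.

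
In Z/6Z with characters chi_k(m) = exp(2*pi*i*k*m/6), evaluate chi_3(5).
chi_3(5) = zeta_6^15 = -1

Explanation: chi_3(5) = zeta_6^(3*5) = zeta_6^15. Since zeta_6^6 = 1, this equals zeta_6^3 = exp(2*pi*i*3/6) = -1.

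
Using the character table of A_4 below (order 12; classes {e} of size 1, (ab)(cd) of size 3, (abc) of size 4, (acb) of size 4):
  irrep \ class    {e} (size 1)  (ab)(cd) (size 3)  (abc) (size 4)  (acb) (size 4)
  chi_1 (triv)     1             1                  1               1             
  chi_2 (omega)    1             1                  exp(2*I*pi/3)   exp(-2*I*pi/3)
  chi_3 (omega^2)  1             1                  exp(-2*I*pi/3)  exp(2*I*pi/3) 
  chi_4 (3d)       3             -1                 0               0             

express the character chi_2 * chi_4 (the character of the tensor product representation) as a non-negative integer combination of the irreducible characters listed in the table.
chi_2 tensor chi_4 = chi_4 (all other irreducibles have multiplicity 0).

Solution. The character of a tensor product is the pointwise product (chi_2 * chi_4)(C) = chi_2(C) * chi_4(C):
  {e}: (1)*(3), (ab)(cd): (1)*(-1), (abc): (exp(2*I*pi/3))*(0), (acb): (exp(-2*I*pi/3))*(0)
so (chi_2 * chi_4) takes values
  {e} -> 3, (ab)(cd) -> -1, (abc) -> 0, (acb) -> 0.
Now take the inner product of this character with each irreducible chi from the table, <chi_2*chi_4, chi> = (1/12) sum_C |C| (chi_2*chi_4)(C) conj(chi(C)):
  <chi_2*chi_4, chi_1> = (1/12)[1*(3)*conj(1) + 3*(-1)*conj(1) + 4*(0)*conj(1) + 4*(0)*conj(1)]
      = (1/12)[(3) + (-3) + (0) + (0)] = 0/12 = 0
  <chi_2*chi_4, chi_2> = (1/12)[1*(3)*conj(1) + 3*(-1)*conj(1) + 4*(0)*conj(exp(2*I*pi/3)) + 4*(0)*conj(exp(-2*I*pi/3))]
      = (1/12)[(3) + (-3) + (0) + (0)] = 0/12 = 0
  <chi_2*chi_4, chi_3> = (1/12)[1*(3)*conj(1) + 3*(-1)*conj(1) + 4*(0)*conj(exp(-2*I*pi/3)) + 4*(0)*conj(exp(2*I*pi/3))]
      = (1/12)[(3) + (-3) + (0) + (0)] = 0/12 = 0
  <chi_2*chi_4, chi_4> = (1/12)[1*(3)*conj(3) + 3*(-1)*conj(-1) + 4*(0)*conj(0) + 4*(0)*conj(0)]
      = (1/12)[(9) + (3) + (0) + (0)] = 12/12 = 1
(Exp terms are combined using exp(i*s)*conj(exp(i*t)) = exp(i*(s-t)), and sums of them are collapsed using the identity that for every m > 1 the m distinct m-th roots of unity sum to 0, e.g. 1 + exp(2*I*pi/3) + exp(-2*I*pi/3) = 0.)
Hence the multiplicities are chi_4: 1. Dimension check: dim(chi_2)*dim(chi_4) = 1*3 = 3 and sum (mult * dim) = 1*3 = 3.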